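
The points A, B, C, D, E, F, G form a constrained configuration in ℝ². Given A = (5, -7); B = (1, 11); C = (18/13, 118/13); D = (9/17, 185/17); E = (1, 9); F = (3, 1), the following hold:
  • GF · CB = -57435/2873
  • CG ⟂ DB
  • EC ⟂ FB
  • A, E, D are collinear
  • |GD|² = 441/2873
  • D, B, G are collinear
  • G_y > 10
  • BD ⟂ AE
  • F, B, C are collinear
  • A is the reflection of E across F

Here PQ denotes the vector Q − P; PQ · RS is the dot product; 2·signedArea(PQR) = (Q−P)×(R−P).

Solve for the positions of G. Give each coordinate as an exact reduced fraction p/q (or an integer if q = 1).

1. G_x = 201/221  [D, B, G are collinear ∩ CG ⟂ DB]
2. G_y = 2426/221  [D, B, G are collinear ∩ CG ⟂ DB]
   → G = (201/221, 2426/221)

G = (201/221, 2426/221)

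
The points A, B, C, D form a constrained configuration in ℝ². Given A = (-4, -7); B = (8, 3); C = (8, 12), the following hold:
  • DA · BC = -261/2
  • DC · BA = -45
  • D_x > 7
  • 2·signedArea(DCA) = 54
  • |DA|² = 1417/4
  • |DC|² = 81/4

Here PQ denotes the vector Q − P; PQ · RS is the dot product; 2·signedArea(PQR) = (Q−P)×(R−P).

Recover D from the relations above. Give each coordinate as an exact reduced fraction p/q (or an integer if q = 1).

D = (8, 15/2)

1. D_x = 8  [DC · BA = -45 ∩ DA · BC = -261/2]
2. D_y = 15/2  [DC · BA = -45 ∩ DA · BC = -261/2]
   → D = (8, 15/2)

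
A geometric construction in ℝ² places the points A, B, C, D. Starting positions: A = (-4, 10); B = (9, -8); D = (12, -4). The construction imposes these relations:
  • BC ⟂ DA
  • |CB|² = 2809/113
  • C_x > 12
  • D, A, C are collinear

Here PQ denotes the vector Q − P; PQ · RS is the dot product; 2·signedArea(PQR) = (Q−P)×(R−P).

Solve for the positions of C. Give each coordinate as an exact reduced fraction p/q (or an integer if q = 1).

1. C_x = 1388/113  [D, A, C are collinear ∩ BC ⟂ DA]
2. C_y = -480/113  [D, A, C are collinear ∩ BC ⟂ DA]
   → C = (1388/113, -480/113)

C = (1388/113, -480/113)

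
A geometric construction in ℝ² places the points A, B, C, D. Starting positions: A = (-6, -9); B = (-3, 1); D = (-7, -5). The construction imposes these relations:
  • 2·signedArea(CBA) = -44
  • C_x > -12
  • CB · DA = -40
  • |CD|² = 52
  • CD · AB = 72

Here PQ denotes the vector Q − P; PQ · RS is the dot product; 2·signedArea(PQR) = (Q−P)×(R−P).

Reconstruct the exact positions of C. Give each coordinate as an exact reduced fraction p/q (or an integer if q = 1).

1. C_x = -11  [CB · DA = -40 ∩ 2·signedArea(CBA) = -44]
2. C_y = -11  [CB · DA = -40 ∩ 2·signedArea(CBA) = -44]
   → C = (-11, -11)

C = (-11, -11)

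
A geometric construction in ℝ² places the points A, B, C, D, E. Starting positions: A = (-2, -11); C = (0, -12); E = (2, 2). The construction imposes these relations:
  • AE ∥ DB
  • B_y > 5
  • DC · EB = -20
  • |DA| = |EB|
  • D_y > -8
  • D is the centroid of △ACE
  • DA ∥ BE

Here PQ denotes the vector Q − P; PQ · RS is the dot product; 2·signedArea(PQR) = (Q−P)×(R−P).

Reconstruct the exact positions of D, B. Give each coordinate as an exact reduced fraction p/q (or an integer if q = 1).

1. D_x = 0  [D is the centroid of △ACE]
2. D_y = -7  [D is the centroid of △ACE]
   → D = (0, -7)
3. B_x = 4  [DA ∥ BE ∩ AE ∥ DB]
4. B_y = 6  [DA ∥ BE ∩ AE ∥ DB]
   → B = (4, 6)

B = (4, 6)
D = (0, -7)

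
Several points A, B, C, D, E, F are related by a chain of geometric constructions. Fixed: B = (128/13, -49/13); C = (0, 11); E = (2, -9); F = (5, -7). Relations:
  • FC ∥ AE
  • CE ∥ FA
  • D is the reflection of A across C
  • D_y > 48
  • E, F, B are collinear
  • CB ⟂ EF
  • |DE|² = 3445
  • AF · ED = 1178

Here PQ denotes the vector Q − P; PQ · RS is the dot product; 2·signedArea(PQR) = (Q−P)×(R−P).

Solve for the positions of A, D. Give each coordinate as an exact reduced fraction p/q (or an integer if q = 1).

A = (7, -27)
D = (-7, 49)

1. A_x = 7  [FC ∥ AE ∩ CE ∥ FA]
2. A_y = -27  [FC ∥ AE ∩ CE ∥ FA]
   → A = (7, -27)
3. D_x = -7  [D is the reflection of A across C]
4. D_y = 49  [D is the reflection of A across C]
   → D = (-7, 49)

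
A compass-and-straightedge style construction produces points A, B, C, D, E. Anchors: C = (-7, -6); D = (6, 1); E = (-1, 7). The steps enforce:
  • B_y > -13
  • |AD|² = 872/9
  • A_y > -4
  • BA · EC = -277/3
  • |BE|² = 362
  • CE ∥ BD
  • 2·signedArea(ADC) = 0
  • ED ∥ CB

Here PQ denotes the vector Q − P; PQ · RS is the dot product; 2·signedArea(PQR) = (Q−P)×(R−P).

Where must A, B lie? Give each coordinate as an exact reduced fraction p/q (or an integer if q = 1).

A = (-8/3, -11/3)
B = (0, -12)

1. B_x = 0  [CE ∥ BD ∩ ED ∥ CB]
2. B_y = -12  [CE ∥ BD ∩ ED ∥ CB]
   → B = (0, -12)
3. A_x = -8/3  [2·signedArea(ADC) = 0 ∩ BA · EC = -277/3]
4. A_y = -11/3  [2·signedArea(ADC) = 0 ∩ BA · EC = -277/3]
   → A = (-8/3, -11/3)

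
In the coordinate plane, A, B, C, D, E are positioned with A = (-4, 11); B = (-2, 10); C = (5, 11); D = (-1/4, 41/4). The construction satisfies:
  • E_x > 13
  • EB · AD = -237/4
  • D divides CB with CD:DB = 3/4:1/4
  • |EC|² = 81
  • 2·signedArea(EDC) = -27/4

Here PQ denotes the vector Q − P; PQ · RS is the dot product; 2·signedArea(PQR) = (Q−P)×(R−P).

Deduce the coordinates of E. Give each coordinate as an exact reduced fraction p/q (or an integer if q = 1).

1. E_x = 14  [2·signedArea(EDC) = -27/4 ∩ EB · AD = -237/4]
2. E_y = 11  [2·signedArea(EDC) = -27/4 ∩ EB · AD = -237/4]
   → E = (14, 11)

E = (14, 11)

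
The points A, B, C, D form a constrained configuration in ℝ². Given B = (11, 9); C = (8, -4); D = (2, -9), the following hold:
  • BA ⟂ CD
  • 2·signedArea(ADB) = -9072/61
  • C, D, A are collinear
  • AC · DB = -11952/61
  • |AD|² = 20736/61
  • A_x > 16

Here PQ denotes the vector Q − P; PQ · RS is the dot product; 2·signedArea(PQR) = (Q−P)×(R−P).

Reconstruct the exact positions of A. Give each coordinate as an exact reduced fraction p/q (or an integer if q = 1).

1. A_x = 986/61  [C, D, A are collinear ∩ BA ⟂ CD]
2. A_y = 171/61  [C, D, A are collinear ∩ BA ⟂ CD]
   → A = (986/61, 171/61)

A = (986/61, 171/61)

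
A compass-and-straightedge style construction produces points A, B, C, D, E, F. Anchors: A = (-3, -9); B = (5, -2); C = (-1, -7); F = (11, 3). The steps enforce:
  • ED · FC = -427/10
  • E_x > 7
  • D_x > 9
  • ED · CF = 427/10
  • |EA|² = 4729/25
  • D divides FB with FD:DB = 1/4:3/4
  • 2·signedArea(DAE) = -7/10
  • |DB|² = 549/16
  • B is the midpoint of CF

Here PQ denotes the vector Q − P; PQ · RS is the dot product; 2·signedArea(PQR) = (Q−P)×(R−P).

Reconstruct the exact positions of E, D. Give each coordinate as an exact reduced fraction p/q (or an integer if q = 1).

D = (19/2, 7/4)
E = (37/5, 0)

1. D_x = 19/2  [D divides FB with FD:DB = 1/4:3/4]
2. D_y = 7/4  [D divides FB with FD:DB = 1/4:3/4]
   → D = (19/2, 7/4)
3. E_x = 37/5  [ED · FC = -427/10 ∩ 2·signedArea(DAE) = -7/10]
4. E_y = 0  [ED · FC = -427/10 ∩ 2·signedArea(DAE) = -7/10]
   → E = (37/5, 0)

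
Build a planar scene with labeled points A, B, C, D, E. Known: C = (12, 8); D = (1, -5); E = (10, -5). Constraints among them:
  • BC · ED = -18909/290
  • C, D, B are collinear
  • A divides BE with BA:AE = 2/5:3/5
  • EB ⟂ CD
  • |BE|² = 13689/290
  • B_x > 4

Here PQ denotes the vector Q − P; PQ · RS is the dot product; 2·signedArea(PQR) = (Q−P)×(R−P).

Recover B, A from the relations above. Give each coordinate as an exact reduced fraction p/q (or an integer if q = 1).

1. B_x = 1379/290  [C, D, B are collinear ∩ EB ⟂ CD]
2. B_y = -163/290  [C, D, B are collinear ∩ EB ⟂ CD]
   → B = (1379/290, -163/290)
3. A_x = 9937/1450  [A divides BE with BA:AE = 2/5:3/5]
4. A_y = -3389/1450  [A divides BE with BA:AE = 2/5:3/5]
   → A = (9937/1450, -3389/1450)

A = (9937/1450, -3389/1450)
B = (1379/290, -163/290)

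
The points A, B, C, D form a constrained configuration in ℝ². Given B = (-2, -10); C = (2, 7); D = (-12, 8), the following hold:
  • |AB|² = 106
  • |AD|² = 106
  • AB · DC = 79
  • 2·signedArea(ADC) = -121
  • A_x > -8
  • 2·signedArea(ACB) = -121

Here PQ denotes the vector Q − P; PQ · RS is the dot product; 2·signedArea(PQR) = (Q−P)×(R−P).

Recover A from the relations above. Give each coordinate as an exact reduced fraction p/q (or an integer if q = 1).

1. A_x = -7  [2·signedArea(ADC) = -121 ∩ 2·signedArea(ACB) = -121]
2. A_y = -1  [2·signedArea(ADC) = -121 ∩ 2·signedArea(ACB) = -121]
   → A = (-7, -1)

A = (-7, -1)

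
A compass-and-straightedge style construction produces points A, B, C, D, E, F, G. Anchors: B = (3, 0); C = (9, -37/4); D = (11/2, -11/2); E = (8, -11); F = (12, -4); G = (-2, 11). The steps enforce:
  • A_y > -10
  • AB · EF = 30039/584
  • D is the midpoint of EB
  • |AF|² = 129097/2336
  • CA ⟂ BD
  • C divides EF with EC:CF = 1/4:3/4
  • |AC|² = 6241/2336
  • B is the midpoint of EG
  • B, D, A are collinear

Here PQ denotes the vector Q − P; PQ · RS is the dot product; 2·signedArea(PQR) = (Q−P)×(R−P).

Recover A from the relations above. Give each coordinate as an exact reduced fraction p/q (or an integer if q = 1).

A = (4387/584, -5797/584)

1. A_x = 4387/584  [B, D, A are collinear ∩ CA ⟂ BD]
2. A_y = -5797/584  [B, D, A are collinear ∩ CA ⟂ BD]
   → A = (4387/584, -5797/584)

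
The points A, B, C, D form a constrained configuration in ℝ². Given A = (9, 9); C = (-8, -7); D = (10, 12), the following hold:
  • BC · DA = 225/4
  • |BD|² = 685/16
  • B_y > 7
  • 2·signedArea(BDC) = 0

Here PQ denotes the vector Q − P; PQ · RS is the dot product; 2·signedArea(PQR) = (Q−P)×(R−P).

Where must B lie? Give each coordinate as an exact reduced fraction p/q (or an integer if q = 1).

B = (11/2, 29/4)

1. B_x = 11/2  [2·signedArea(BDC) = 0 ∩ BC · DA = 225/4]
2. B_y = 29/4  [2·signedArea(BDC) = 0 ∩ BC · DA = 225/4]
   → B = (11/2, 29/4)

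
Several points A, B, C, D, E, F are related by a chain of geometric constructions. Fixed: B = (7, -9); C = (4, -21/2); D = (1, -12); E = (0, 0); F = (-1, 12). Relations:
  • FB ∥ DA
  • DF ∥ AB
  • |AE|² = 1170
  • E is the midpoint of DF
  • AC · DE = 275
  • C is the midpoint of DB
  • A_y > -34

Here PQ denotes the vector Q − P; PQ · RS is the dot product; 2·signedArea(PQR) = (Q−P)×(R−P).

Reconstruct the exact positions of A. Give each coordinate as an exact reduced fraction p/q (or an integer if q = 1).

1. A_x = 9  [DF ∥ AB ∩ FB ∥ DA]
2. A_y = -33  [DF ∥ AB ∩ FB ∥ DA]
   → A = (9, -33)

A = (9, -33)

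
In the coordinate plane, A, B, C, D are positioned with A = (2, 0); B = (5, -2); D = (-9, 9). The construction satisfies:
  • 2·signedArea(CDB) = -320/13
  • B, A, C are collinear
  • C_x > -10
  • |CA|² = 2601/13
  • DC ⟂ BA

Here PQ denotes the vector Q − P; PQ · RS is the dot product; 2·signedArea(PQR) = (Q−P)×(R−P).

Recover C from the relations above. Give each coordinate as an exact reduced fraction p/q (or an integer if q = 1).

1. C_x = -127/13  [B, A, C are collinear ∩ DC ⟂ BA]
2. C_y = 102/13  [B, A, C are collinear ∩ DC ⟂ BA]
   → C = (-127/13, 102/13)

C = (-127/13, 102/13)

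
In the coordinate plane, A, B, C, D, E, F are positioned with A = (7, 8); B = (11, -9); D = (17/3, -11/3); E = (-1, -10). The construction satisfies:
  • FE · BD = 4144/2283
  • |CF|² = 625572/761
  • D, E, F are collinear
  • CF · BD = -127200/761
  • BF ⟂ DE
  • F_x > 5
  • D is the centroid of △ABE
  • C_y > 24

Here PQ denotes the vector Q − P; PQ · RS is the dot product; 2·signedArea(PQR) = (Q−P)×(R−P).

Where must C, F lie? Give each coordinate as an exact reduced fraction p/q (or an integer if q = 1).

C = (3, 25)
F = (4419/761, -2689/761)

1. F_x = 4419/761  [D, E, F are collinear ∩ BF ⟂ DE]
2. F_y = -2689/761  [D, E, F are collinear ∩ BF ⟂ DE]
   → F = (4419/761, -2689/761)
3. C_x = 3  [line 16/3·x + -16/3·y + 352/3 = 0 ∩ |CF|² = 625572/761]
4. C_y = 25  [line 16/3·x + -16/3·y + 352/3 = 0 ∩ |CF|² = 625572/761]
   → C = (3, 25)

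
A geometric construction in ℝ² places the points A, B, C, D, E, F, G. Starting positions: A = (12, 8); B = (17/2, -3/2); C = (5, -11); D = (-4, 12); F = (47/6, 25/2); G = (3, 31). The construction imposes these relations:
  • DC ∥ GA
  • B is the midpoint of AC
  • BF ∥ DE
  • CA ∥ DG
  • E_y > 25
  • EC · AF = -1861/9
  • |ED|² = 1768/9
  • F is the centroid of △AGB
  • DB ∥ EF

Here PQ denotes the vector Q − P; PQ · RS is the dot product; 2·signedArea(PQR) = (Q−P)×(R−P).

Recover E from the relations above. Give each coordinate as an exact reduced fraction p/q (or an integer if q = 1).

1. E_x = -14/3  [DB ∥ EF ∩ BF ∥ DE]
2. E_y = 26  [DB ∥ EF ∩ BF ∥ DE]
   → E = (-14/3, 26)

E = (-14/3, 26)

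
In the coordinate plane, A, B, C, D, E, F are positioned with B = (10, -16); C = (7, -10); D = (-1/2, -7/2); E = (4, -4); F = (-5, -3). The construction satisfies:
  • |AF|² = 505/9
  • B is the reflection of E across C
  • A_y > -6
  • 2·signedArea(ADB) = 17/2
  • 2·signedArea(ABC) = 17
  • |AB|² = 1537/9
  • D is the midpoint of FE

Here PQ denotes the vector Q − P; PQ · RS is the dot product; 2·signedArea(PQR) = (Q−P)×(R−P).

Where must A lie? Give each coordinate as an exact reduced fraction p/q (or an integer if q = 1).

A = (2, -17/3)

1. A_x = 2  [2·signedArea(ADB) = 17/2 ∩ 2·signedArea(ABC) = 17]
2. A_y = -17/3  [2·signedArea(ADB) = 17/2 ∩ 2·signedArea(ABC) = 17]
   → A = (2, -17/3)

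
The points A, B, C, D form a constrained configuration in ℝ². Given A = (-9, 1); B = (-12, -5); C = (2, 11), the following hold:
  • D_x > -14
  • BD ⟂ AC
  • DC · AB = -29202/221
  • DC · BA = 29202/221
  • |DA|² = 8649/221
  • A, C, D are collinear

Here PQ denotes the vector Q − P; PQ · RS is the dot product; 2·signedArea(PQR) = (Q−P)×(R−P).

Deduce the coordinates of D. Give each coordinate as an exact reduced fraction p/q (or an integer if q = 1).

D = (-3012/221, -709/221)

1. D_x = -3012/221  [A, C, D are collinear ∩ BD ⟂ AC]
2. D_y = -709/221  [A, C, D are collinear ∩ BD ⟂ AC]
   → D = (-3012/221, -709/221)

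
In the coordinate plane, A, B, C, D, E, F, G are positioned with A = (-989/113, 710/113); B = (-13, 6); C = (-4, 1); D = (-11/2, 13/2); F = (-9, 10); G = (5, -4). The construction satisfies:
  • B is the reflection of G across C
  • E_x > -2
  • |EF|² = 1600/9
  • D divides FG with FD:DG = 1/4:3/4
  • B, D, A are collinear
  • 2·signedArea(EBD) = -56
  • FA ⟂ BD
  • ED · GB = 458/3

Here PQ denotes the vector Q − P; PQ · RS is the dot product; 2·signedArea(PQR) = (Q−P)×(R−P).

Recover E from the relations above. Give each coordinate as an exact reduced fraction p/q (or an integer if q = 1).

E = (-1, -2/3)

1. E_x = -1  [2·signedArea(EBD) = -56 ∩ ED · GB = 458/3]
2. E_y = -2/3  [2·signedArea(EBD) = -56 ∩ ED · GB = 458/3]
   → E = (-1, -2/3)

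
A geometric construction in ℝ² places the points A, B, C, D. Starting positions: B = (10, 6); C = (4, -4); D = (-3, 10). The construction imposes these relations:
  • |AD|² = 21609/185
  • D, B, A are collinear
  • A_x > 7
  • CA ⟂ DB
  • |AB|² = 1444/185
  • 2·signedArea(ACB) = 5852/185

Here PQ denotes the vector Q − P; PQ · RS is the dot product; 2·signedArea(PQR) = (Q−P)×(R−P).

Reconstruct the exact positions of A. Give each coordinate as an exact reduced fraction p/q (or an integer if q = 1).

A = (1356/185, 1262/185)

1. A_x = 1356/185  [D, B, A are collinear ∩ CA ⟂ DB]
2. A_y = 1262/185  [D, B, A are collinear ∩ CA ⟂ DB]
   → A = (1356/185, 1262/185)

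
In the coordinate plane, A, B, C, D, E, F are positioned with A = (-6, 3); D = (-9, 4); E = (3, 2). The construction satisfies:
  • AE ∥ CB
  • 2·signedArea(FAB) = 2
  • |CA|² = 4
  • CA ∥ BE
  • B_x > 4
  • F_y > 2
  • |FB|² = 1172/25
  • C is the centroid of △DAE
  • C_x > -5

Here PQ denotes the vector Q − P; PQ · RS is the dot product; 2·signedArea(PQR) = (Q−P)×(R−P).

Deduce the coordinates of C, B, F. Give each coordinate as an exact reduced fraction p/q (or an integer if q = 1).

1. C_x = -4  [C is the centroid of △DAE]
2. C_y = 3  [C is the centroid of △DAE]
   → C = (-4, 3)
3. B_x = 5  [CA ∥ BE ∩ AE ∥ CB]
4. B_y = 2  [CA ∥ BE ∩ AE ∥ CB]
   → B = (5, 2)
5. F_x = -9/5  [line 1·x + 11·y + -29 = 0 ∩ |FB|² = 1172/25]
6. F_y = 14/5  [line 1·x + 11·y + -29 = 0 ∩ |FB|² = 1172/25]
   → F = (-9/5, 14/5)

B = (5, 2)
C = (-4, 3)
F = (-9/5, 14/5)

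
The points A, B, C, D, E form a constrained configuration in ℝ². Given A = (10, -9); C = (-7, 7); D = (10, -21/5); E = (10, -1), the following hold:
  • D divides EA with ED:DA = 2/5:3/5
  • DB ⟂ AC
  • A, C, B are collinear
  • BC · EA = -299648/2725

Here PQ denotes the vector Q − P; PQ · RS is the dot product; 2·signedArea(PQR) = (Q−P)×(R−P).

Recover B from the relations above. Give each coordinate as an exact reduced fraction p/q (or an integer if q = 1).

1. B_x = 20722/2725  [A, C, B are collinear ∩ DB ⟂ AC]
2. B_y = -18381/2725  [A, C, B are collinear ∩ DB ⟂ AC]
   → B = (20722/2725, -18381/2725)

B = (20722/2725, -18381/2725)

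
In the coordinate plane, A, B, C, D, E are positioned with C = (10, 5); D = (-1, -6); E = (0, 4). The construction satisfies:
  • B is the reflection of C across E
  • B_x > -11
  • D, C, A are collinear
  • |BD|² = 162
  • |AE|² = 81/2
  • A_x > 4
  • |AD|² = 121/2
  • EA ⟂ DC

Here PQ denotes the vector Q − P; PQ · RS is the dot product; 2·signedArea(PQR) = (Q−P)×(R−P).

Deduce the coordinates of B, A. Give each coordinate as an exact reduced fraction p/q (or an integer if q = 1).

1. B_x = -10  [B is the reflection of C across E]
2. B_y = 3  [B is the reflection of C across E]
   → B = (-10, 3)
3. A_x = 9/2  [D, C, A are collinear ∩ EA ⟂ DC]
4. A_y = -1/2  [D, C, A are collinear ∩ EA ⟂ DC]
   → A = (9/2, -1/2)

A = (9/2, -1/2)
B = (-10, 3)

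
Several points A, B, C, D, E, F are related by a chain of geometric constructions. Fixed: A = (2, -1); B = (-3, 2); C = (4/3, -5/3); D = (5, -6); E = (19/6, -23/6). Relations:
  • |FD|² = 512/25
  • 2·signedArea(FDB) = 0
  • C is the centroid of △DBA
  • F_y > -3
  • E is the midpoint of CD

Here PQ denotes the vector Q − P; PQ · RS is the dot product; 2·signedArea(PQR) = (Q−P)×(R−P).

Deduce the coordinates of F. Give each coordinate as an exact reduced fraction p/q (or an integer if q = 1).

F = (9/5, -14/5)

1. F_x = 9/5  [line -8·x + -8·y + -8 = 0 ∩ |FD|² = 512/25]
2. F_y = -14/5  [line -8·x + -8·y + -8 = 0 ∩ |FD|² = 512/25]
   → F = (9/5, -14/5)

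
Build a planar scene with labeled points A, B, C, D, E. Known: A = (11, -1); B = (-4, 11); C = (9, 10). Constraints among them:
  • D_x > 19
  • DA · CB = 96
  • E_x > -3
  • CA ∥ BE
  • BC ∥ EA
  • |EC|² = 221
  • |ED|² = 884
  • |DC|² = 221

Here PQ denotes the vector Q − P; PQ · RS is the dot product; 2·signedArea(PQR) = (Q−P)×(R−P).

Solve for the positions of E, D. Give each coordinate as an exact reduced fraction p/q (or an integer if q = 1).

1. E_x = -2  [BC ∥ EA ∩ CA ∥ BE]
2. E_y = 0  [BC ∥ EA ∩ CA ∥ BE]
   → E = (-2, 0)
3. D_x = 20  [line 13·x + -1·y + -240 = 0 ∩ |DC|² = 221]
4. D_y = 20  [line 13·x + -1·y + -240 = 0 ∩ |DC|² = 221]
   → D = (20, 20)

D = (20, 20)
E = (-2, 0)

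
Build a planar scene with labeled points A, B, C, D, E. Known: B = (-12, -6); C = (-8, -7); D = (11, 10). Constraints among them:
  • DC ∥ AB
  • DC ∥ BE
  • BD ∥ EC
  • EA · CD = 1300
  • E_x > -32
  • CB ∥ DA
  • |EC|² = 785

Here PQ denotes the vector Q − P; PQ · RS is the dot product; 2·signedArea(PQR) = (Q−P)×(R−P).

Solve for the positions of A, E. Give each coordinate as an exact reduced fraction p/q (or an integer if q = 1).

1. A_x = 7  [DC ∥ AB ∩ CB ∥ DA]
2. A_y = 11  [DC ∥ AB ∩ CB ∥ DA]
   → A = (7, 11)
3. E_x = -31  [BD ∥ EC ∩ DC ∥ BE]
4. E_y = -23  [BD ∥ EC ∩ DC ∥ BE]
   → E = (-31, -23)

A = (7, 11)
E = (-31, -23)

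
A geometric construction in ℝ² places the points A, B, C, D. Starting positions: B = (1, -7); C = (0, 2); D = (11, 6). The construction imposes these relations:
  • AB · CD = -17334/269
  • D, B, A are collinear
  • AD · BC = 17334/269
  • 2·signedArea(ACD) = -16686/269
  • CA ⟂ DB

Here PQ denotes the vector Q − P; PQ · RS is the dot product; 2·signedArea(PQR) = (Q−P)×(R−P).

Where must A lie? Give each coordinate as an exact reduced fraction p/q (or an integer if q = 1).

A = (1339/269, -492/269)

1. A_x = 1339/269  [D, B, A are collinear ∩ CA ⟂ DB]
2. A_y = -492/269  [D, B, A are collinear ∩ CA ⟂ DB]
   → A = (1339/269, -492/269)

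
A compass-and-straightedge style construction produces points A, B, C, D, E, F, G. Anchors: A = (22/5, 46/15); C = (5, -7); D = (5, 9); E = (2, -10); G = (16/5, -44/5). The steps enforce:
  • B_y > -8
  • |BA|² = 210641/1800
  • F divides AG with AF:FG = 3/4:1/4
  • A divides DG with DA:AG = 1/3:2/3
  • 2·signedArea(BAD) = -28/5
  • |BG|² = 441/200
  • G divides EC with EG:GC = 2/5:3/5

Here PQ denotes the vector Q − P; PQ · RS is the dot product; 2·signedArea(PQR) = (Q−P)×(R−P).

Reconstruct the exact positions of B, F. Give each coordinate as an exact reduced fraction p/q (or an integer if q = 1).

1. B_x = 17/4  [line -89/15·x + 3/5·y + 448/15 = 0 ∩ |BG|² = 441/200]
2. B_y = -31/4  [line -89/15·x + 3/5·y + 448/15 = 0 ∩ |BG|² = 441/200]
   → B = (17/4, -31/4)
3. F_x = 7/2  [F divides AG with AF:FG = 3/4:1/4]
4. F_y = -35/6  [F divides AG with AF:FG = 3/4:1/4]
   → F = (7/2, -35/6)

B = (17/4, -31/4)
F = (7/2, -35/6)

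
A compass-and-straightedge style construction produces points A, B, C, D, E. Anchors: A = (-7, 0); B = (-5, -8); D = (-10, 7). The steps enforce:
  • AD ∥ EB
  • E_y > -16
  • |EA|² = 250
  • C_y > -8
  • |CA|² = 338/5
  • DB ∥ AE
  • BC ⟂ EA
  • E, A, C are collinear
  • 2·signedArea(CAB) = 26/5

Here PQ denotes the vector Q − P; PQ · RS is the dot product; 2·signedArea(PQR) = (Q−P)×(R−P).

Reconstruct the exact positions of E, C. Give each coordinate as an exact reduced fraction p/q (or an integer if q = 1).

1. E_x = -2  [AD ∥ EB ∩ DB ∥ AE]
2. E_y = -15  [AD ∥ EB ∩ DB ∥ AE]
   → E = (-2, -15)
3. C_x = -22/5  [E, A, C are collinear ∩ BC ⟂ EA]
4. C_y = -39/5  [E, A, C are collinear ∩ BC ⟂ EA]
   → C = (-22/5, -39/5)

C = (-22/5, -39/5)
E = (-2, -15)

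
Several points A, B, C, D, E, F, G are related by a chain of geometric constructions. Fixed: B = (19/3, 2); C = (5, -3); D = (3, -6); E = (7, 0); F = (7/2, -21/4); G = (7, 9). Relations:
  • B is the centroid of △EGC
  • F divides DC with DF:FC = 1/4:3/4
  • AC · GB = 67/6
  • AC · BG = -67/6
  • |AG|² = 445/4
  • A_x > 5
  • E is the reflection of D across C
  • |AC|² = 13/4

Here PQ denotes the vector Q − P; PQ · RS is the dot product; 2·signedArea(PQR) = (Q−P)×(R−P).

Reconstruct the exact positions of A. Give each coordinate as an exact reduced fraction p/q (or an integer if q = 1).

A = (6, -3/2)

1. A_x = 6  [line 2/3·x + 7·y + 13/2 = 0 ∩ |AG|² = 445/4]
2. A_y = -3/2  [line 2/3·x + 7·y + 13/2 = 0 ∩ |AG|² = 445/4]
   → A = (6, -3/2)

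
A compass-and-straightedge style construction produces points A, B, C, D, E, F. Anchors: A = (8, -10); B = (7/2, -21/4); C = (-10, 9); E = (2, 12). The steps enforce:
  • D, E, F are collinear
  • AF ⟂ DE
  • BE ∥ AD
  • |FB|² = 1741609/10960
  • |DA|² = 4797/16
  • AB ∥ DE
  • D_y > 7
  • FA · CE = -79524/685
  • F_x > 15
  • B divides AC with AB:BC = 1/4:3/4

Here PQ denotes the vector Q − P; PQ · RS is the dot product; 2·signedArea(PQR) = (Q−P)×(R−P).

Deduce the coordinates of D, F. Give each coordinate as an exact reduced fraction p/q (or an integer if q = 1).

1. D_x = 13/2  [AB ∥ DE ∩ BE ∥ AD]
2. D_y = 29/4  [AB ∥ DE ∩ BE ∥ AD]
   → D = (13/2, 29/4)
3. F_x = 10838/685  [D, E, F are collinear ∩ AF ⟂ DE]
4. F_y = -1774/685  [D, E, F are collinear ∩ AF ⟂ DE]
   → F = (10838/685, -1774/685)

D = (13/2, 29/4)
F = (10838/685, -1774/685)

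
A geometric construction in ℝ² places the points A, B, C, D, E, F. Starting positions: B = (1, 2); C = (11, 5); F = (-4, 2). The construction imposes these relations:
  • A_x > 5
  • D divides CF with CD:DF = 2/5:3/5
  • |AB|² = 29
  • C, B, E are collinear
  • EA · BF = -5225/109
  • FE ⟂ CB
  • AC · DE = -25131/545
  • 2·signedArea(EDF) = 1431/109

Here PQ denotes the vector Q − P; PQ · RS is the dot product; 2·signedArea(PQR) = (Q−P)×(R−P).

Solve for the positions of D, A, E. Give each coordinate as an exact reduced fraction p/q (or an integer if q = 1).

A = (6, 4)
D = (5, 19/5)
E = (-391/109, 68/109)

1. D_x = 5  [D divides CF with CD:DF = 2/5:3/5]
2. D_y = 19/5  [D divides CF with CD:DF = 2/5:3/5]
   → D = (5, 19/5)
3. E_x = -391/109  [C, B, E are collinear ∩ FE ⟂ CB]
4. E_y = 68/109  [C, B, E are collinear ∩ FE ⟂ CB]
   → E = (-391/109, 68/109)
5. A_x = 6  [AC · DE = -25131/545 ∩ EA · BF = -5225/109]
6. A_y = 4  [AC · DE = -25131/545 ∩ EA · BF = -5225/109]
   → A = (6, 4)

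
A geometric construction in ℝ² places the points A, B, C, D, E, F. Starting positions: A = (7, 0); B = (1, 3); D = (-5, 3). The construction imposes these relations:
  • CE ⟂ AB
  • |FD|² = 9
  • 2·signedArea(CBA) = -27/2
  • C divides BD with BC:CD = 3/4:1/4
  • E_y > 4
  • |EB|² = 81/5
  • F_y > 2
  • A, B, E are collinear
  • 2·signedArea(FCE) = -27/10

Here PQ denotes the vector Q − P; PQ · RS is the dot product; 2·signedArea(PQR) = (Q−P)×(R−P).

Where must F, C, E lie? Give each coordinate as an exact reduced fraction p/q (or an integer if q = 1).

1. C_x = -7/2  [C divides BD with BC:CD = 3/4:1/4]
2. C_y = 3  [C divides BD with BC:CD = 3/4:1/4]
   → C = (-7/2, 3)
3. E_x = -13/5  [A, B, E are collinear ∩ CE ⟂ AB]
4. E_y = 24/5  [A, B, E are collinear ∩ CE ⟂ AB]
   → E = (-13/5, 24/5)
5. F_x = -2  [line -9/5·x + 9/10·y + -63/10 = 0 ∩ |FD|² = 9]
6. F_y = 3  [line -9/5·x + 9/10·y + -63/10 = 0 ∩ |FD|² = 9]
   → F = (-2, 3)

C = (-7/2, 3)
E = (-13/5, 24/5)
F = (-2, 3)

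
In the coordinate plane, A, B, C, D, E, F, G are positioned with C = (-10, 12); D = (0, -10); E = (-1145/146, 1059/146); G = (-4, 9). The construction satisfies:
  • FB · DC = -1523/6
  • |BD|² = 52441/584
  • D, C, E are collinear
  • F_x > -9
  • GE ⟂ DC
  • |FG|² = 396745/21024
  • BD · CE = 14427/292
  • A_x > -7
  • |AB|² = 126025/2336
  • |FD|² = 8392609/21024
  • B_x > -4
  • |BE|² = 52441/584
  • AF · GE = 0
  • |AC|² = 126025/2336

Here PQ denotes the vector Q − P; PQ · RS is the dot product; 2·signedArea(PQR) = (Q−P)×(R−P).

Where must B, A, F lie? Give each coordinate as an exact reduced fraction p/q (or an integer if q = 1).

A = (-4065/584, 3103/584)
B = (-1145/292, -401/292)
F = (-14485/1752, 14347/1752)

1. B_x = -1145/292  [line -315/146·x + 693/146·y + -567/292 = 0 ∩ |BE|² = 52441/584]
2. B_y = -401/292  [line -315/146·x + 693/146·y + -567/292 = 0 ∩ |BE|² = 52441/584]
   → B = (-1145/292, -401/292)
3. F_x = -14485/1752  [line 10·x + -22·y + 1577/6 = 0 ∩ |FD|² = 8392609/21024]
4. F_y = 14347/1752  [line 10·x + -22·y + 1577/6 = 0 ∩ |FD|² = 8392609/21024]
   → F = (-14485/1752, 14347/1752)
5. A_x = -4065/584  [line 561/146·x + 255/146·y + 1275/73 = 0 ∩ |AC|² = 126025/2336]
6. A_y = 3103/584  [line 561/146·x + 255/146·y + 1275/73 = 0 ∩ |AC|² = 126025/2336]
   → A = (-4065/584, 3103/584)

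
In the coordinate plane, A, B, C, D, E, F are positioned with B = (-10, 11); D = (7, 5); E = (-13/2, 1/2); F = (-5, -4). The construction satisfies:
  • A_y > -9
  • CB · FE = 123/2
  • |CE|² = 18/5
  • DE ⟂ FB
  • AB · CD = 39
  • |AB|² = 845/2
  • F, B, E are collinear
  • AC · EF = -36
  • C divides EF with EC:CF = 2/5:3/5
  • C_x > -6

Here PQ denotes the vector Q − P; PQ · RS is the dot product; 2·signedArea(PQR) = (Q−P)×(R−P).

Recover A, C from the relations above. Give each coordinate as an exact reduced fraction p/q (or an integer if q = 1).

A = (-7/2, -17/2)
C = (-59/10, -13/10)

1. C_x = -59/10  [C divides EF with EC:CF = 2/5:3/5]
2. C_y = -13/10  [C divides EF with EC:CF = 2/5:3/5]
   → C = (-59/10, -13/10)
3. A_x = -7/2  [AB · CD = 39 ∩ AC · EF = -36]
4. A_y = -17/2  [AB · CD = 39 ∩ AC · EF = -36]
   → A = (-7/2, -17/2)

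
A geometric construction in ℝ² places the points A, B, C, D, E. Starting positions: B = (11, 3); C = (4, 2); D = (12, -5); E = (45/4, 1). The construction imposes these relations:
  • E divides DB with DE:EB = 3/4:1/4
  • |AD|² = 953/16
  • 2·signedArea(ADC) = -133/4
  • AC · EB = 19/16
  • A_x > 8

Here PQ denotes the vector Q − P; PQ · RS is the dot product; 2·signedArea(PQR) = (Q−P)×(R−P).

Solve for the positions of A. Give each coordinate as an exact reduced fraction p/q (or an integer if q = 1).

1. A_x = 35/4  [AC · EB = 19/16 ∩ 2·signedArea(ADC) = -133/4]
2. A_y = 2  [AC · EB = 19/16 ∩ 2·signedArea(ADC) = -133/4]
   → A = (35/4, 2)

A = (35/4, 2)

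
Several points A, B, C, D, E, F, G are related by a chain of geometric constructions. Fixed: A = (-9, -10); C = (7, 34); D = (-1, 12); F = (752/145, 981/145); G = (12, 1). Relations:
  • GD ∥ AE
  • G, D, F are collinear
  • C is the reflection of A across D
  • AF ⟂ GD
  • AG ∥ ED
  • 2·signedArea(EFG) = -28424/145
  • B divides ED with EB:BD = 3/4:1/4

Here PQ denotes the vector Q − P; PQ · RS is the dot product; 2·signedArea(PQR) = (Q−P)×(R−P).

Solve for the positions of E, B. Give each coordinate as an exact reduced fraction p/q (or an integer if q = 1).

B = (-25/4, 37/4)
E = (-22, 1)

1. E_x = -22  [AG ∥ ED ∩ GD ∥ AE]
2. E_y = 1  [AG ∥ ED ∩ GD ∥ AE]
   → E = (-22, 1)
3. B_x = -25/4  [B divides ED with EB:BD = 3/4:1/4]
4. B_y = 37/4  [B divides ED with EB:BD = 3/4:1/4]
   → B = (-25/4, 37/4)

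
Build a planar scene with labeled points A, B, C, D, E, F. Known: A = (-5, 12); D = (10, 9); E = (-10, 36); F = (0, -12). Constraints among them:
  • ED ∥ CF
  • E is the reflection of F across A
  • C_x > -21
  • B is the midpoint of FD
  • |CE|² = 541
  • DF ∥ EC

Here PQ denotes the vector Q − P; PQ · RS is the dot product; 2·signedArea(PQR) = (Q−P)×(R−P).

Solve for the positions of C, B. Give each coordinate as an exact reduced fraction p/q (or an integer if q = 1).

1. C_x = -20  [ED ∥ CF ∩ DF ∥ EC]
2. C_y = 15  [ED ∥ CF ∩ DF ∥ EC]
   → C = (-20, 15)
3. B_x = 5  [B is the midpoint of FD]
4. B_y = -3/2  [B is the midpoint of FD]
   → B = (5, -3/2)

B = (5, -3/2)
C = (-20, 15)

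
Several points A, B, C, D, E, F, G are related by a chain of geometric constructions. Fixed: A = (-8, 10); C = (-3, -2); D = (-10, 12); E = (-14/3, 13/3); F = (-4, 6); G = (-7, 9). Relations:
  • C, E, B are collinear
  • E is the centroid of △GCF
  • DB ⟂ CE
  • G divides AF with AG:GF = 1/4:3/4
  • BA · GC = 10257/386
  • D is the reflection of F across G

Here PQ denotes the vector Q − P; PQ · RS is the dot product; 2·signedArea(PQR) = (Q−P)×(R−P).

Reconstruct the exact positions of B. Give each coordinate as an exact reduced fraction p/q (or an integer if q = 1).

B = (-2663/386, 4947/386)

1. B_x = -2663/386  [C, E, B are collinear ∩ DB ⟂ CE]
2. B_y = 4947/386  [C, E, B are collinear ∩ DB ⟂ CE]
   → B = (-2663/386, 4947/386)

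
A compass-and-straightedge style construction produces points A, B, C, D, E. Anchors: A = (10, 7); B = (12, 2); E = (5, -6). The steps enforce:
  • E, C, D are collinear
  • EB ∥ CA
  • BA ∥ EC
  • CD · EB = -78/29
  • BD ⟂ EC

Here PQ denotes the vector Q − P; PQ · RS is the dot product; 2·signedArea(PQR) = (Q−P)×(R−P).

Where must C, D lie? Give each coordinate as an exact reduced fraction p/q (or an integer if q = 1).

C = (3, -1)
D = (93/29, -44/29)

1. C_x = 3  [EB ∥ CA ∩ BA ∥ EC]
2. C_y = -1  [EB ∥ CA ∩ BA ∥ EC]
   → C = (3, -1)
3. D_x = 93/29  [E, C, D are collinear ∩ BD ⟂ EC]
4. D_y = -44/29  [E, C, D are collinear ∩ BD ⟂ EC]
   → D = (93/29, -44/29)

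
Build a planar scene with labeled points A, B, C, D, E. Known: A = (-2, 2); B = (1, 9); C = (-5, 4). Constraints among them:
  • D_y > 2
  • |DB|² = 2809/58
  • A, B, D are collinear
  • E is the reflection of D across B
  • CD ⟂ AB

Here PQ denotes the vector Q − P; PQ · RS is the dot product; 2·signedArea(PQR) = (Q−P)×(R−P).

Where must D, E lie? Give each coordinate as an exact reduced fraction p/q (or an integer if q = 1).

D = (-101/58, 151/58)
E = (217/58, 893/58)

1. D_x = -101/58  [A, B, D are collinear ∩ CD ⟂ AB]
2. D_y = 151/58  [A, B, D are collinear ∩ CD ⟂ AB]
   → D = (-101/58, 151/58)
3. E_x = 217/58  [E is the reflection of D across B]
4. E_y = 893/58  [E is the reflection of D across B]
   → E = (217/58, 893/58)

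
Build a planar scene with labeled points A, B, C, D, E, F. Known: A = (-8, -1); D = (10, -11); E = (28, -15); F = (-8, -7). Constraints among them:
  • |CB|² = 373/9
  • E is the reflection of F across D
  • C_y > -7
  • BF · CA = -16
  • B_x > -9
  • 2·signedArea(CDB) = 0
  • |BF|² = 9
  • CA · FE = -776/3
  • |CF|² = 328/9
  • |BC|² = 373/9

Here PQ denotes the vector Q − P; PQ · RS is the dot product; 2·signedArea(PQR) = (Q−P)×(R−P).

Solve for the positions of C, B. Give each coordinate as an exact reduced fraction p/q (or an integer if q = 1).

1. C_x = -2  [line -36·x + 8·y + -64/3 = 0 ∩ |CF|² = 328/9]
2. C_y = -19/3  [line -36·x + 8·y + -64/3 = 0 ∩ |CF|² = 328/9]
   → C = (-2, -19/3)
3. B_x = -8  [2·signedArea(CDB) = 0 ∩ BF · CA = -16]
4. B_y = -4  [2·signedArea(CDB) = 0 ∩ BF · CA = -16]
   → B = (-8, -4)

B = (-8, -4)
C = (-2, -19/3)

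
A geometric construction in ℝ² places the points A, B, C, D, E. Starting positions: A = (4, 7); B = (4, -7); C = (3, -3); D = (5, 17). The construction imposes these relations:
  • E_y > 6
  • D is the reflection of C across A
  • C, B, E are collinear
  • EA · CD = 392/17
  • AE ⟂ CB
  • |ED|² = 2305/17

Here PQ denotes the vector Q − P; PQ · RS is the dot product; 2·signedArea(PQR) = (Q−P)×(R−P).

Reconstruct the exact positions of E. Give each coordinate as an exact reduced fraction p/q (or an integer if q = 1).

1. E_x = 12/17  [C, B, E are collinear ∩ AE ⟂ CB]
2. E_y = 105/17  [C, B, E are collinear ∩ AE ⟂ CB]
   → E = (12/17, 105/17)

E = (12/17, 105/17)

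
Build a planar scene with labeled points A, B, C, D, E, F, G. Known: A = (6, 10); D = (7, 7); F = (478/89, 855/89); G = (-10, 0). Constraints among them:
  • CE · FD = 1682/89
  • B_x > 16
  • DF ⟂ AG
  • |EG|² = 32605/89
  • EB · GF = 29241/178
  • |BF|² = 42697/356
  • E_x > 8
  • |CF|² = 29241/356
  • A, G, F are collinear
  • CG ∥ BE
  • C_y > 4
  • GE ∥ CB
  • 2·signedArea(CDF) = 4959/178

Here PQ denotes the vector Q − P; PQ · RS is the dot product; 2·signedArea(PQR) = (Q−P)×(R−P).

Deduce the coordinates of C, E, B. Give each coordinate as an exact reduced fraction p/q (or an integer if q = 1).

B = (1452/89, 1637/178)
C = (-206/89, 855/178)
E = (768/89, 391/89)

1. C_x = -206/89  [line -232/89·x + -145/89·y + 319/178 = 0 ∩ |CF|² = 29241/356]
2. C_y = 855/178  [line -232/89·x + -145/89·y + 319/178 = 0 ∩ |CF|² = 29241/356]
   → C = (-206/89, 855/178)
3. E_x = 768/89  [line 145/89·x + -232/89·y + -232/89 = 0 ∩ |EG|² = 32605/89]
4. E_y = 391/89  [line 145/89·x + -232/89·y + -232/89 = 0 ∩ |EG|² = 32605/89]
   → E = (768/89, 391/89)
5. B_x = 1452/89  [EB · GF = 29241/178 ∩ CG ∥ BE]
6. B_y = 1637/178  [EB · GF = 29241/178 ∩ CG ∥ BE]
   → B = (1452/89, 1637/178)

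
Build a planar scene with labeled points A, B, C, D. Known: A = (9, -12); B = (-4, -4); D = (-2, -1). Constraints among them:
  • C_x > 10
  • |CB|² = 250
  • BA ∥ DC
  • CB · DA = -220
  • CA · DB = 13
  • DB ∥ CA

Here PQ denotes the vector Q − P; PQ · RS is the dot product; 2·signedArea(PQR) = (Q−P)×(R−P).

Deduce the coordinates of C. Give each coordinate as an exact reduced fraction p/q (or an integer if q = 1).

1. C_x = 11  [DB ∥ CA ∩ BA ∥ DC]
2. C_y = -9  [DB ∥ CA ∩ BA ∥ DC]
   → C = (11, -9)

C = (11, -9)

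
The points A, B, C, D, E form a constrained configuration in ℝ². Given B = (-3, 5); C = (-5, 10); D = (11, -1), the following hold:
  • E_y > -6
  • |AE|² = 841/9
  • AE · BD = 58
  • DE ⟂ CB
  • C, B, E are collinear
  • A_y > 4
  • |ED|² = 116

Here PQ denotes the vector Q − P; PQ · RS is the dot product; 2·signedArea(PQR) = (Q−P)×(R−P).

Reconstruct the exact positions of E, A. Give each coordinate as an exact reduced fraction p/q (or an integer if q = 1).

A = (1, 14/3)
E = (1, -5)

1. E_x = 1  [C, B, E are collinear ∩ DE ⟂ CB]
2. E_y = -5  [C, B, E are collinear ∩ DE ⟂ CB]
   → E = (1, -5)
3. A_x = 1  [line -14·x + 6·y + -14 = 0 ∩ |AE|² = 841/9]
4. A_y = 14/3  [line -14·x + 6·y + -14 = 0 ∩ |AE|² = 841/9]
   → A = (1, 14/3)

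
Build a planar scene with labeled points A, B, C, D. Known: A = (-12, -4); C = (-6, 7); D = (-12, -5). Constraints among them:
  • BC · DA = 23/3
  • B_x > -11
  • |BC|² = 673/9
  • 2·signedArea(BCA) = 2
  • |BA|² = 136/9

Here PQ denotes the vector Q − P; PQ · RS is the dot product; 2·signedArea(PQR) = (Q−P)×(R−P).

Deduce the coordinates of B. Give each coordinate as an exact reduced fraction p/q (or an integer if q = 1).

1. B_x = -10  [BC · DA = 23/3 ∩ 2·signedArea(BCA) = 2]
2. B_y = -2/3  [BC · DA = 23/3 ∩ 2·signedArea(BCA) = 2]
   → B = (-10, -2/3)

B = (-10, -2/3)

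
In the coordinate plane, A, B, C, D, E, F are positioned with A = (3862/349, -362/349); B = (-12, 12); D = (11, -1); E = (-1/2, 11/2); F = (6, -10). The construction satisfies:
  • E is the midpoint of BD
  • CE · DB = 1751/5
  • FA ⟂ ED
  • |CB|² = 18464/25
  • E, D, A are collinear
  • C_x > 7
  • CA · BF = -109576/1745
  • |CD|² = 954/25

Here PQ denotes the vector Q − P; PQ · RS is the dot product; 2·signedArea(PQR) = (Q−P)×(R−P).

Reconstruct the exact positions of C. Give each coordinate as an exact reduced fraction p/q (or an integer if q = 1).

C = (8, -32/5)

1. C_x = 8  [CE · DB = 1751/5 ∩ CA · BF = -109576/1745]
2. C_y = -32/5  [CE · DB = 1751/5 ∩ CA · BF = -109576/1745]
   → C = (8, -32/5)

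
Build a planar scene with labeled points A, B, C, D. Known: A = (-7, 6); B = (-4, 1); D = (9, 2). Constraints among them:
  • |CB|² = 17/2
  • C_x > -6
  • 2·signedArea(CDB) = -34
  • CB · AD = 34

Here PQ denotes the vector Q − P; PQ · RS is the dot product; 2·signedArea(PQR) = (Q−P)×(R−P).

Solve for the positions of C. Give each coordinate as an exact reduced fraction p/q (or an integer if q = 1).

1. C_x = -11/2  [CB · AD = 34 ∩ 2·signedArea(CDB) = -34]
2. C_y = 7/2  [CB · AD = 34 ∩ 2·signedArea(CDB) = -34]
   → C = (-11/2, 7/2)

C = (-11/2, 7/2)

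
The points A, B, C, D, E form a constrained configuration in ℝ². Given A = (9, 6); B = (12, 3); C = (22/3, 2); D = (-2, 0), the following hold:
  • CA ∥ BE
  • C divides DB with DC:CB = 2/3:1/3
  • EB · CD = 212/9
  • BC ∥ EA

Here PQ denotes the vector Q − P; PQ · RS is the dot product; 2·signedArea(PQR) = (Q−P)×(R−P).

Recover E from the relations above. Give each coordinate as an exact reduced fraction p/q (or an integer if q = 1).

1. E_x = 41/3  [BC ∥ EA ∩ CA ∥ BE]
2. E_y = 7  [BC ∥ EA ∩ CA ∥ BE]
   → E = (41/3, 7)

E = (41/3, 7)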